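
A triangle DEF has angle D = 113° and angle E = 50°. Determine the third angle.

Let angle F = x. Then 113 + 50 + x = 180.
x = 180 - 163 = 17 degrees.

17 degrees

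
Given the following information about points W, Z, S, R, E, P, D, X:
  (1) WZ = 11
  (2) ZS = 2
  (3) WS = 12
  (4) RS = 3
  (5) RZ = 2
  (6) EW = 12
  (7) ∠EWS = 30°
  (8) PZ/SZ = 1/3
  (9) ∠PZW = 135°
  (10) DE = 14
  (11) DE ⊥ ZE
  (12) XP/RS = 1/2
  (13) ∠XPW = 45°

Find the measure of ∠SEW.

Step 1: By the law of cosines on triangle EWS: ES² = 12² + 12² − 2·12·12·cos(30°) = 38.58, so ES ≈ 6.21.
Step 2: By the inverse law of cosines on triangle SEW: cos(∠SEW) = (6.21² + 12² − 12²) / (2·6.21·12) = 38.58/149.08 = 0.2588, so ∠SEW = 75°.

Therefore, the measure of angle ∠SEW = 75°.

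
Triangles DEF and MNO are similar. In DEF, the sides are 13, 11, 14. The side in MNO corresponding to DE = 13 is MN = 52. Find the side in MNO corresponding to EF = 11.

k = 52/13 = 4. NO = 4 * 11 = 44.

44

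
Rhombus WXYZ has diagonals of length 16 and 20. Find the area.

Area = (16 * 20) / 2 = 320 / 2 = 160

160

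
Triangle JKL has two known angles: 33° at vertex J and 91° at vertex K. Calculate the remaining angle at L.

Let angle L = x. Then 33 + 91 + x = 180.
x = 180 - 124 = 56 degrees.

56 degrees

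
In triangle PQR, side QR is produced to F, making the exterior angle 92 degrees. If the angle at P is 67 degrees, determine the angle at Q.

By the exterior angle theorem: exterior angle = sum of remote interior angles.
92 = 67 + angle Q
angle Q = 92 - 67 = 25 degrees

25 degrees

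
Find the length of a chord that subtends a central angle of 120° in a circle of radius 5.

Chord length = 2r sin(θ/2)
= 2 × 5 × sin(120°/2)
= 2 × 5 × sin(60°)
= 5*sqrt(3)

5*sqrt(3)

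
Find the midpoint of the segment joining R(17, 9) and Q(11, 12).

M = ((x₁ + x₂)/2, (y₁ + y₂)/2)
= ((17 + 11)/2, (9 + 12)/2)
= (28/2, 21/2) = (14, 21/2)

(14, 21/2)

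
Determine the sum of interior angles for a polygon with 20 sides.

The sum of interior angles of an n-sided polygon is (n - 2) * 180.
For n = 20: (20 - 2) * 180 = 18 * 180 = 3240 degrees.

3240 degrees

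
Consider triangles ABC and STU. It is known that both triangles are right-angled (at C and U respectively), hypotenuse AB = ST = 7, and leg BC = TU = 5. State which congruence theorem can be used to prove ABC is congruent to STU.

The given information matches HL: The hypotenuse and one leg of two right triangles are equal (Hypotenuse-Leg).

HL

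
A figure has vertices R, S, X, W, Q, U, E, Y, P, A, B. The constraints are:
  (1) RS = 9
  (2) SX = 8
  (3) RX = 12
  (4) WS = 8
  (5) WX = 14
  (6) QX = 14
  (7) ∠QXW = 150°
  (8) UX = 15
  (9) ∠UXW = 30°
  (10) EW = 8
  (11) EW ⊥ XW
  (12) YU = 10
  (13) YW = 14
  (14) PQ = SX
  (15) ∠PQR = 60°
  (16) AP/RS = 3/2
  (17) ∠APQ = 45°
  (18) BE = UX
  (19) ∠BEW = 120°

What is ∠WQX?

Step 1: By the law of cosines on triangle QXW: QW² = 14² + 14² − 2·14·14·cos(150°) = 731.48, so QW ≈ 27.05.
Step 2: By the inverse law of cosines on triangle WQX: cos(∠WQX) = (27.05² + 14² − 14²) / (2·27.05·14) = 731.48/757.29 = 0.9659, so ∠WQX = 15°.

Therefore, the measure of angle ∠WQX = 15°.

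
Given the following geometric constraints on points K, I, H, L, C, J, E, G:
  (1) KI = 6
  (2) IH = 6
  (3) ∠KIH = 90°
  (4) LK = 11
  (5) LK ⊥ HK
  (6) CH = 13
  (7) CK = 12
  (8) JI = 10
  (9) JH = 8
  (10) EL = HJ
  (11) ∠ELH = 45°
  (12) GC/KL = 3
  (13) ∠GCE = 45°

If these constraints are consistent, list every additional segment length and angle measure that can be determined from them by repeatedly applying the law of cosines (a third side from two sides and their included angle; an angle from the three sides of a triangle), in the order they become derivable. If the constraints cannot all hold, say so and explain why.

The constraints are consistent. Derivable facts, in order:
After 1 step:
- KH = 6·√2
- ∠HIJ = 53.13°
- ∠HJI = 36.87°
- ∠IHJ = 90°
After 2 steps:
- HL = √193
- ∠CHK = 63.92°
- ∠CKH = 76.66°
- ∠HCK = 39.43°
- ∠HKI = 45°
- ∠IHK = 45°
After 3 steps:
- HE ≈ 9.99
- ∠HLK = 37.65°
- ∠KHL = 52.35°
After 4 steps:
- ∠EHL = 34.48°
- ∠HEL = 100.52°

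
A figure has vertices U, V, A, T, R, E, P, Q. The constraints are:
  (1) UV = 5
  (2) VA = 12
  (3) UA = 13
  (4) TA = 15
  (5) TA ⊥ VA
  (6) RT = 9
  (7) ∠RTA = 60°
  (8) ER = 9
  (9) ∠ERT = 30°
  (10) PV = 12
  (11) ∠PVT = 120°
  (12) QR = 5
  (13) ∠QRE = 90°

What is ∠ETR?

Step 1: By the law of cosines on triangle TRE: TE² = 9² + 9² − 2·9·9·cos(30°) = 21.7, so TE ≈ 4.66.
Step 2: By the inverse law of cosines on triangle ETR: cos(∠ETR) = (4.66² + 9² − 9²) / (2·4.66·9) = 21.7/83.86 = 0.2588, so ∠ETR = 75°.

Therefore, the measure of angle ∠ETR = 75°.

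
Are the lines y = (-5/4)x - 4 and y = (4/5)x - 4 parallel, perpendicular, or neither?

Slope of line 1: m1 = -5/4
Slope of line 2: m2 = 4/5
Two lines are perpendicular when the product of their slopes is -1 (negative reciprocals).
m1 * m2 = (-5/4) * (4/5) = -1, confirming perpendicularity.

Perpendicular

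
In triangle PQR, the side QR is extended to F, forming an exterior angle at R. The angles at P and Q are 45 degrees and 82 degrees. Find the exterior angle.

The interior angle at R is 180 - 45 - 82 = 53 degrees.
The exterior angle and interior angle at R are supplementary:
Exterior angle = 180 - 53 = 127 degrees.

127 degrees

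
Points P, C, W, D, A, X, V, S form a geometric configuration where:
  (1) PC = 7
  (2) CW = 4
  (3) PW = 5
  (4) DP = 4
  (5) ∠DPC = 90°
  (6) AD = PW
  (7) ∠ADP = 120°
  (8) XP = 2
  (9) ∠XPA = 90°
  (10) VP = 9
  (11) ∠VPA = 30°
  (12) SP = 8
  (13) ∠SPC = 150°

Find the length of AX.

From the given relations: AD = PW = 5.
Step 1: By the law of cosines on triangle PDA: PA² = 4² + 5² − 2·4·5·cos(120°) = 61, so PA = √61.
Step 2: By the law of cosines on triangle APX: AX² = √61² + 2² − 2·√61·2·cos(90°) = 65, so AX = √65.

Therefore, the length of AX = √65.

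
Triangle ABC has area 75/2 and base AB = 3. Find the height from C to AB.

height = 2 * 75/2 / 3 = 25

25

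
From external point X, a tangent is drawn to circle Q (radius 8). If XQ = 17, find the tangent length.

The tangent, radius, and line from the external point to the center form a right triangle.
The right angle is where the tangent meets the radius.
By the Pythagorean theorem: tangent² + 8² = 17²
tangent² = 289 - 64 = 225
tangent = 15

15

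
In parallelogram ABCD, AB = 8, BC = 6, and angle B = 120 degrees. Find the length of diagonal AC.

Using the law of cosines:
d^2 = 8^2 + 6^2 - 2(8)(6)cos(120 degrees)
d^2 = 64 + 36 - 96*-1/2
d^2 = 148
d = 2*sqrt(37)

2*sqrt(37)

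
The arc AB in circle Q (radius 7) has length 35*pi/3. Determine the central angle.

θ = 360 × 35*pi/3 / (2π × 7) = 300° (rearranging arc length formula).

300°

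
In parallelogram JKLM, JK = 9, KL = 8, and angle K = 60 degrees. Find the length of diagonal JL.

Using the law of cosines:
d^2 = 9^2 + 8^2 - 2(9)(8)cos(60 degrees)
d^2 = 81 + 64 - 144*1/2
d^2 = 73
d = sqrt(73)

sqrt(73)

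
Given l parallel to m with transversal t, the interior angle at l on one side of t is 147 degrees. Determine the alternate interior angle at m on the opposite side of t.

Alternate interior angles lie on opposite sides of the transversal, between the parallel lines.
By the alternate interior angle theorem, they are equal: 147 degrees.

147 degrees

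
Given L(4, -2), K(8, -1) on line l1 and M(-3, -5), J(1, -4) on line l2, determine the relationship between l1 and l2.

Slope of line 1: m1 = (-1 - -2)/(8 - 4) = 1/4 = 1/4
Slope of line 2: m2 = (-4 - -5)/(1 - -3) = 1/4 = 1/4
Two lines are parallel if and only if they have equal slopes (or both are vertical).
Here m1 = m2 = 1/4, confirming the lines are parallel.

Parallel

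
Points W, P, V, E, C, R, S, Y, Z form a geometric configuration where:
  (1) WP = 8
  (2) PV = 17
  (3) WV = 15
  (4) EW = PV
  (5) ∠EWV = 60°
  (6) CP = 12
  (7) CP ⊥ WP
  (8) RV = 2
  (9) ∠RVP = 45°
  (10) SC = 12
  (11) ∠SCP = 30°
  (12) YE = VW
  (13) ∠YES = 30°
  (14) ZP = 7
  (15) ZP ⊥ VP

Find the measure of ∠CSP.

Step 1: By the law of cosines on triangle SCP: SP² = 12² + 12² − 2·12·12·cos(30°) = 38.58, so SP ≈ 6.21.
Step 2: By the inverse law of cosines on triangle CSP: cos(∠CSP) = (12² + 6.21² − 12²) / (2·12·6.21) = 38.58/149.08 = 0.2588, so ∠CSP = 75°.

Therefore, the measure of angle ∠CSP = 75°.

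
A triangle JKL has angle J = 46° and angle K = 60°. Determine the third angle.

Let angle L = x. Then 46 + 60 + x = 180.
x = 180 - 106 = 74 degrees.

74 degrees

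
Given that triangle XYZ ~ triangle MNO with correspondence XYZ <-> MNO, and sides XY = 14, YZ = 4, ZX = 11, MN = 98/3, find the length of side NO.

Similar triangles have proportional sides. Setting up the proportion:
MN / XY = NO / YZ
98/3 / 14 = NO / 4
NO = 4 * 98/3 / 14 = 28/3.

28/3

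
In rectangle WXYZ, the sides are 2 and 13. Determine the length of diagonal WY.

d = sqrt(2^2 + 13^2) = sqrt(173)

sqrt(173)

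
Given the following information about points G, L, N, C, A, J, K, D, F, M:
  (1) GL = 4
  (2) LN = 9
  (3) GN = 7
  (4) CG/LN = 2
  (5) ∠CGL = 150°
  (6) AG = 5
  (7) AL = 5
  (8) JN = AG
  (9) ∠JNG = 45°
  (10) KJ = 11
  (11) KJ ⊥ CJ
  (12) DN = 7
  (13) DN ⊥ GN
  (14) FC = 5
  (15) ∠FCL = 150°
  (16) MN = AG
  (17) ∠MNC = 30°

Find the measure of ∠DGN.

Step 1: By the law of cosines on triangle GND: GD² = 7² + 7² − 2·7·7·cos(90°) = 98, so GD = 7·√2.
Step 2: By the inverse law of cosines on triangle DGN: cos(∠DGN) = ((7·√2)² + 7² − 7²) / (2·7·√2·7) = 98/138.59 = 0.7071, so ∠DGN = 45°.

Therefore, the measure of angle ∠DGN = 45°.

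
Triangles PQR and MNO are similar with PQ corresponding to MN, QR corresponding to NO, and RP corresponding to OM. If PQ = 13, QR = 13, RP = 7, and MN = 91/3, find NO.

k = 91/3/13 = 7/3. NO = 7/3 * 13 = 91/3.

91/3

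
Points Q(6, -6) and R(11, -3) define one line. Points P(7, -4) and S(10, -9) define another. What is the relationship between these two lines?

Slope of line 1: m1 = (-3 - -6)/(11 - 6) = 3/5 = 3/5
Slope of line 2: m2 = (-9 - -4)/(10 - 7) = -5/3 = -5/3
Two lines are perpendicular when the product of their slopes is -1 (negative reciprocals).
m1 * m2 = (3/5) * (-5/3) = -1, confirming perpendicularity.

Perpendicular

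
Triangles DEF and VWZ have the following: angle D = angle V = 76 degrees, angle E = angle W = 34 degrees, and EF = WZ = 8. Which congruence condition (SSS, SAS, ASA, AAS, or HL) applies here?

Consider the given information: angle D = angle V = 76 degrees, angle E = angle W = 34 degrees, and EF = WZ = 8
This is not SSS or HL: SSS requires all three pairs of sides, but we don't have that. HL only applies to right triangles with matching hypotenuse and leg.
The correct criterion is AAS. Two pairs of corresponding angles and a non-included side are equal (Angle-Angle-Side).

AAS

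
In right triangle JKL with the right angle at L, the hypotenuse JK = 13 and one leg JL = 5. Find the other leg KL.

By the Pythagorean theorem: KL^2 = JK^2 - JL^2
KL^2 = 13^2 - 5^2 = 169 - 25 = 144
KL = sqrt(144) = 12

12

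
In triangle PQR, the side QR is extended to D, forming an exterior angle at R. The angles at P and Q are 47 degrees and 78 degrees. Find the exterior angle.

Exterior angle = 47 + 78 = 125 degrees (exterior angle theorem).

125 degrees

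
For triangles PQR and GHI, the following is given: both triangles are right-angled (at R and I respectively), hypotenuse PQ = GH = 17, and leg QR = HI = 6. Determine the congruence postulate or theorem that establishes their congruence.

Consider the given information: both triangles are right-angled (at R and I respectively), hypotenuse PQ = GH = 17, and leg QR = HI = 6
This is not ASA or AAS: ASA requires two angles and the side between them. AAS requires two angles and a non-included side.
The correct criterion is HL. The hypotenuse and one leg of two right triangles are equal (Hypotenuse-Leg).

HL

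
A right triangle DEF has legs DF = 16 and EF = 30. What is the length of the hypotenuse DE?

DE = sqrt(16^2 + 30^2) = sqrt(1156) = 34

34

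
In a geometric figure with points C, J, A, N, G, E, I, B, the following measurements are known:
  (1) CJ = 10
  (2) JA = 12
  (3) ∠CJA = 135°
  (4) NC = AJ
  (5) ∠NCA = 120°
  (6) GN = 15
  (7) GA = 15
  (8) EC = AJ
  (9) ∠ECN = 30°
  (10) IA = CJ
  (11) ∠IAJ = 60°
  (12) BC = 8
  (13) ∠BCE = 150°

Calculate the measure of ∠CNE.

From the given relations: NC = AJ = 12; EC = AJ = 12.
Step 1: By the law of cosines on triangle NCE: NE² = 12² + 12² − 2·12·12·cos(30°) = 38.58, so NE ≈ 6.21.
Step 2: By the inverse law of cosines on triangle CNE: cos(∠CNE) = (12² + 6.21² − 12²) / (2·12·6.21) = 38.58/149.08 = 0.2588, so ∠CNE = 75°.

Therefore, the measure of angle ∠CNE = 75°.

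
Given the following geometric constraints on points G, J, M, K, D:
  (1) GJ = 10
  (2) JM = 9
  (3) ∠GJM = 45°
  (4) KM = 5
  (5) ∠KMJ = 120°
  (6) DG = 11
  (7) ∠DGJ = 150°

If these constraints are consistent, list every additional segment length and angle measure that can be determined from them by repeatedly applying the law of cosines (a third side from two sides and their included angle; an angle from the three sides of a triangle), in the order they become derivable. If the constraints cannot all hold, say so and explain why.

The constraints are consistent. Derivable facts, in order:
After 1 step:
- GM ≈ 7.33
- JD ≈ 20.29
- JK = √151
After 2 steps:
- ∠DJG = 15.73°
- ∠GDJ = 14.27°
- ∠GMJ = 74.74°
- ∠JGM = 60.26°
- ∠JKM = 39.37°
- ∠KJM = 20.63°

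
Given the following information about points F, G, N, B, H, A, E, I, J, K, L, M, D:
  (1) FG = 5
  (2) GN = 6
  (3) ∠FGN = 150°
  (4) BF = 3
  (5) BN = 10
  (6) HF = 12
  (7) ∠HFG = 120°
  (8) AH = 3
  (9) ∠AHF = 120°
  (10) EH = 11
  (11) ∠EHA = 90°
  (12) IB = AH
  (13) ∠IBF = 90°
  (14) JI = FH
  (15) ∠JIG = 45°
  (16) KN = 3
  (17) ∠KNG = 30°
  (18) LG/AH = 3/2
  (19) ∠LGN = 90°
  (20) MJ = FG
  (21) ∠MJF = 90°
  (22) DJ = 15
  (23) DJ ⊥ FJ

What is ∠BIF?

From the given relations: IB = AH = 3.
Step 1: By the law of cosines on triangle IBF: IF² = 3² + 3² − 2·3·3·cos(90°) = 18, so IF = 3·√2.
Step 2: By the inverse law of cosines on triangle BIF: cos(∠BIF) = (3² + (3·√2)² − 3²) / (2·3·3·√2) = 18/25.46 = 0.7071, so ∠BIF = 45°.

Therefore, the measure of angle ∠BIF = 45°.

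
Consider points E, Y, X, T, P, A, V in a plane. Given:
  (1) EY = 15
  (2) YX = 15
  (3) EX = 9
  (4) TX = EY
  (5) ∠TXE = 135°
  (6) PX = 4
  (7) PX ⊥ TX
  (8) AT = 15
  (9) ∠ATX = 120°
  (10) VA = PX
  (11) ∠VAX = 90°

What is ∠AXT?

From the given relations: TX = EY = 15.
Step 1: By the law of cosines on triangle XTA: XA² = 15² + 15² − 2·15·15·cos(120°) = 675, so XA = 15·√3.
Step 2: By the inverse law of cosines on triangle AXT: cos(∠AXT) = ((15·√3)² + 15² − 15²) / (2·15·√3·15) = 675/779.42 = 0.866, so ∠AXT = 30°.

Therefore, the measure of angle ∠AXT = 30°.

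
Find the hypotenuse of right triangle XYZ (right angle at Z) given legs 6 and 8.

In a right triangle, the square of the hypotenuse equals the sum of the squares of the two legs.
The legs are 6 and 8, so the hypotenuse = sqrt(36 + 64) = sqrt(100) = 10.

10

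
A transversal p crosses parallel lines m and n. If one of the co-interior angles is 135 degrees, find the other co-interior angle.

Co-interior angles sum to 180: 180 - 135 = 45 degrees.

45 degrees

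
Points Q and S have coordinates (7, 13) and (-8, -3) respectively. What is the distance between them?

d = sqrt((-8 - 7)^2 + (-3 - 13)^2)
d = sqrt(-15^2 + -16^2)
d = sqrt(225 + 256)
d = sqrt(481)

sqrt(481)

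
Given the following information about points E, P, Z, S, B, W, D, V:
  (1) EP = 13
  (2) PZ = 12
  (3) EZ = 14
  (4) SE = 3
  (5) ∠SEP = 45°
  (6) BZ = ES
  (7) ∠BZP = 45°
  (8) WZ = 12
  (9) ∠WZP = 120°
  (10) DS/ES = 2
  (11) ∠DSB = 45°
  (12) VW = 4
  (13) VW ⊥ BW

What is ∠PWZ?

Step 1: By the law of cosines on triangle WZP: WP² = 12² + 12² − 2·12·12·cos(120°) = 432, so WP = 12·√3.
Step 2: By the inverse law of cosines on triangle PWZ: cos(∠PWZ) = ((12·√3)² + 12² − 12²) / (2·12·√3·12) = 432/498.83 = 0.866, so ∠PWZ = 30°.

Therefore, the measure of angle ∠PWZ = 30°.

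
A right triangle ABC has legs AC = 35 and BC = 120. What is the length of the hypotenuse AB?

AB = sqrt(35^2 + 120^2) = sqrt(15625) = 125

125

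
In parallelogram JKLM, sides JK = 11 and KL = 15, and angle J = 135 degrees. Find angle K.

In a parallelogram, consecutive angles are supplementary (sum to 180°).
angle K = 180 - angle J
angle K = 180 - 135
angle K = 45 degrees

45 degrees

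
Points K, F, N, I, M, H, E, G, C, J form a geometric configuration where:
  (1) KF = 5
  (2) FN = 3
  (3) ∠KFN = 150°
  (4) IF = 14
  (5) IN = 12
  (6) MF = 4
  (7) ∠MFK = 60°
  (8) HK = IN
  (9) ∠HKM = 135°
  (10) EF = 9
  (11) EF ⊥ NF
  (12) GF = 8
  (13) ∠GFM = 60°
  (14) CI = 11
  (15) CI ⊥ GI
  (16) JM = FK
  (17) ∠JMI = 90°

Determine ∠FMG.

Step 1: By the law of cosines on triangle MFG: MG² = 4² + 8² − 2·4·8·cos(60°) = 48, so MG = 4·√3.
Step 2: By the inverse law of cosines on triangle FMG: cos(∠FMG) = (4² + (4·√3)² − 8²) / (2·4·4·√3) = 0/55.43 = 0, so ∠FMG = 90°.

Therefore, the measure of angle ∠FMG = 90°.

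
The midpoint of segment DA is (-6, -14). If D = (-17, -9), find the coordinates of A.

Using the midpoint formula: M = ((x1 + x2)/2, (y1 + y2)/2)
We know M = (-6, -14) and D = (-17, -9)
For x: -6 = (-17 + x2)/2, so x2 = 2*-6 - -17 = 5
For y: -14 = (-9 + y2)/2, so y2 = 2*-14 - -9 = -19
A = (5, -19)

(5, -19)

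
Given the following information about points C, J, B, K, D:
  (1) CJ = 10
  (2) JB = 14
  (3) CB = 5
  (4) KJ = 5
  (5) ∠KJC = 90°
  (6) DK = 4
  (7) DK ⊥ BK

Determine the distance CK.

Step 1: By the law of cosines on triangle CJK: CK² = 10² + 5² − 2·10·5·cos(90°) = 125, so CK = 5·√5.

Therefore, the length of CK = 5·√5.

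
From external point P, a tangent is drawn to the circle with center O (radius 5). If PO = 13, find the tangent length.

Let T be the point of tangency. Then OT ⊥ PT (radius ⊥ tangent).
In right triangle OTP: OP² = OT² + PT²
13² = 5² + PT²
PT² = 144, PT = 12

12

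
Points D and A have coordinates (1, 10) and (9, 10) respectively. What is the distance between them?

d = sqrt((8)^2 + (0)^2) = sqrt(64) = 8

8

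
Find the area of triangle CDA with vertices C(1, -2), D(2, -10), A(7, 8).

Shoelace: Area = (1/2)|1(-10-8) + 2(8--2) + 7(-2--10)| = (1/2)(58) = 29

29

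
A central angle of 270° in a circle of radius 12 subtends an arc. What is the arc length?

Arc length = 2πr × θ/360
= 2π × 12 × 3/4
= 18*pi

18*pi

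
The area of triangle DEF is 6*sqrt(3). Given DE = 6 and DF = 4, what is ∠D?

From the SAS area formula Area = (1/2)ab sin(C), rearranging gives sin(C) = 2*Area/(ab).
sin(C) = 2 * 6*sqrt(3) / (24) = sqrt(3)/2.
Therefore C = arcsin(sqrt(3)/2) = 60°.
Since sin(180° - C) = sin(C), the obtuse angle 120° gives the same area, so C = 60° or C = 120°.

60° or 120°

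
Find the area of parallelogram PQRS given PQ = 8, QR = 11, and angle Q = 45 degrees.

Area = 8 * 11 * sin(45°) = 88 * sqrt(2)/2 = 44*sqrt(2)

44*sqrt(2)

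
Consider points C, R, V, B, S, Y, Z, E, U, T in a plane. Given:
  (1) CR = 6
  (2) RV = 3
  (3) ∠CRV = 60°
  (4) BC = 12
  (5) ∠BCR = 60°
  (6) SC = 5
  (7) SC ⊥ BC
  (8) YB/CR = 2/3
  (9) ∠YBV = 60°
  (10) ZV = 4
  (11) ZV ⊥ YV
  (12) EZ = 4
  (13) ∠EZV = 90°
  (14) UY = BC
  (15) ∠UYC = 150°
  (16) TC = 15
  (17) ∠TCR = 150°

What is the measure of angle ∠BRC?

Step 1: By the law of cosines on triangle RCB: RB² = 6² + 12² − 2·6·12·cos(60°) = 108, so RB = 6·√3.
Step 2: By the inverse law of cosines on triangle BRC: cos(∠BRC) = ((6·√3)² + 6² − 12²) / (2·6·√3·6) = 0/124.71 = 0, so ∠BRC = 90°.

Therefore, the measure of angle ∠BRC = 90°.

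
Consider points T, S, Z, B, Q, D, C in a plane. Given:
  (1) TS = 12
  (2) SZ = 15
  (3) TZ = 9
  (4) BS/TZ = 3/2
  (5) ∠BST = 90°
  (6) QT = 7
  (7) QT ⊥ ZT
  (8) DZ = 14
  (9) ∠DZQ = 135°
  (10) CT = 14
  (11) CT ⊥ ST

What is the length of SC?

Step 1: By the law of cosines on triangle STC: SC² = 12² + 14² − 2·12·14·cos(90°) = 340, so SC = 2·√85.

Therefore, the length of SC = 2·√85.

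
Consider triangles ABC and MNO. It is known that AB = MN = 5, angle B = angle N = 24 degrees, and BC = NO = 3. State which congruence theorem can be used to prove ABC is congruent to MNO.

Consider the given information: AB = MN = 5, angle B = angle N = 24 degrees, and BC = NO = 3
This is not SSS or ASA: SSS requires all three pairs of sides, but we don't have that. ASA requires two angles and the side between them.
The correct criterion is SAS. Two pairs of corresponding sides and the included angle are equal (Side-Angle-Side).

SAS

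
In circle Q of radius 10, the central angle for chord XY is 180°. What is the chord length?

Chord length = 2r sin(θ/2)
= 2 × 10 × sin(180°/2)
= 2 × 10 × sin(90°)
= 20

20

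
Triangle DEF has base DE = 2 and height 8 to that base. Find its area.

A triangle's area is half the area of a rectangle with the same base and height.
Area = (1/2) * 2 * 8 = 8.

8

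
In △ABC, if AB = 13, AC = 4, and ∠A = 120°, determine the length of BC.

When two sides and the included angle are known, the law of cosines gives the third side.
c^2 = a^2 + b^2 - 2ab cos(C) generalizes the Pythagorean theorem to non-right triangles.
Here: BC^2 = 169 + 16 - 104*(-1/2) = 237
BC = sqrt(237)

sqrt(237)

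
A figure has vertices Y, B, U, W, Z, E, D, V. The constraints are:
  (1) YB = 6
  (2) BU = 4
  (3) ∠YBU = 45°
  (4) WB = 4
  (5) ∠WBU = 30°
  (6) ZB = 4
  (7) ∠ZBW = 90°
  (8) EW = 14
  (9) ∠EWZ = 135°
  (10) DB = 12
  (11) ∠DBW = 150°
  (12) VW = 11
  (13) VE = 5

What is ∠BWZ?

Step 1: By the law of cosines on triangle WBZ: WZ² = 4² + 4² − 2·4·4·cos(90°) = 32, so WZ = 4·√2.
Step 2: By the inverse law of cosines on triangle BWZ: cos(∠BWZ) = (4² + (4·√2)² − 4²) / (2·4·4·√2) = 32/45.25 = 0.7071, so ∠BWZ = 45°.

Therefore, the measure of angle ∠BWZ = 45°.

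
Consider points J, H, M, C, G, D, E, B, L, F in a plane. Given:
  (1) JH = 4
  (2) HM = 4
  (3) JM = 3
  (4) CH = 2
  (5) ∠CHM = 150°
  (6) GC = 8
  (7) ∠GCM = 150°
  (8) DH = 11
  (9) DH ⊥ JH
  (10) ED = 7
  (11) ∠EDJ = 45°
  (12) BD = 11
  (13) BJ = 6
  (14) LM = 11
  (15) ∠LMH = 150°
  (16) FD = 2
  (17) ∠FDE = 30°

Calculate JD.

Step 1: By the law of cosines on triangle JHD: JD² = 4² + 11² − 2·4·11·cos(90°) = 137, so JD = √137.

Therefore, the length of JD = √137.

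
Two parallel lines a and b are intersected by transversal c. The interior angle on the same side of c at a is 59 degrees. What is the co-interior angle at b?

Co-interior angles sum to 180: 180 - 59 = 121 degrees.

121 degrees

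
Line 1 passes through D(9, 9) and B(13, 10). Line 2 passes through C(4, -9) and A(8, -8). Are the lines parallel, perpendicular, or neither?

Slope of line 1: m1 = (10 - 9)/(13 - 9) = 1/4 = 1/4
Slope of line 2: m2 = (-8 - -9)/(8 - 4) = 1/4 = 1/4
Since m1 = m2 = 1/4, the lines are parallel.

Parallel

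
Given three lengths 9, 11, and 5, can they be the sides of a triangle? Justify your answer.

For three segments to close into a triangle, no single side can be as long as the other two combined.
The longest side is 11, and 5 + 9 = 14 > 11.
A triangle can be formed.

Yes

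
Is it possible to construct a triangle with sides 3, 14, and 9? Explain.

The longest side is 14. The other two sides sum to 3 + 9 = 12.
Since 12 ≤ 14, the two shorter sides cannot reach around to close the triangle.

No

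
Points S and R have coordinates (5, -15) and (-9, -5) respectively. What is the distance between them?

d = sqrt((-14)^2 + (10)^2) = sqrt(296) = 2*sqrt(74)

2*sqrt(74)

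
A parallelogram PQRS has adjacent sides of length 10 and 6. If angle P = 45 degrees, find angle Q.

Consecutive angles are supplementary: angle Q = 180 - 45 = 135 degrees.

135 degrees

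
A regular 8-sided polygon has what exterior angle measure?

Each exterior angle of a regular n-gon is 360 / n.
For n = 8: 360 / 8 = 45 degrees.

45 degrees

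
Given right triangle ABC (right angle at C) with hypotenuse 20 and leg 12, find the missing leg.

Rearranging the Pythagorean theorem to solve for the unknown leg:
leg^2 = hypotenuse^2 - known_leg^2 = 400 - 144 = 256
leg = sqrt(256) = 16.

16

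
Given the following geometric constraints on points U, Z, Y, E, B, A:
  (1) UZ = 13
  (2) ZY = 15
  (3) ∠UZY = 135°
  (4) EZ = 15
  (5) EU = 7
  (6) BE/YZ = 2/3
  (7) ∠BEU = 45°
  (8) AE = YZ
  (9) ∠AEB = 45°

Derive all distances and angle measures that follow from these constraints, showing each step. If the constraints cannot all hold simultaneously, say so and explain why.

The constraints are consistent.

From the given relations:
  BE = 2/3·YZ = 2/3·15 = 10
  AE = YZ = 15

Step 1: From UZ = 13, ZY = 15, and ∠UZY = 135°, by the law of cosines:
  UY² = UZ² + ZY² - 2·UZ·ZY·cos(135°) = 169 + 225 + 275.8 = 669.8
  UY ≈ 25.88

Step 2: From UE = 7, EB = 10, and ∠UEB = 45°, by the law of cosines:
  UB² = UE² + EB² - 2·UE·EB·cos(45°) = 49 + 100 - 98.99 = 50.01
  UB ≈ 7.07

Step 3: From BE = 10, EA = 15, and ∠BEA = 45°, by the law of cosines:
  BA² = BE² + EA² - 2·BE·EA·cos(45°) = 100 + 225 - 212.1 = 112.9
  BA ≈ 10.62

Step 4: From UE = 7, UZ = 13, EZ = 15, by the inverse law of cosines:
  cos(∠EUZ) = (UE² + UZ² - EZ²) / (2·UE·UZ)
  ∠EUZ = 92.2°

Step 5: From ZE = 15, ZU = 13, EU = 7, by the inverse law of cosines:
  cos(∠EZU) = (ZE² + ZU² - EU²) / (2·ZE·ZU)
  ∠EZU = 27.8°

Step 6: From EU = 7, EZ = 15, UZ = 13, by the inverse law of cosines:
  cos(∠UEZ) = (EU² + EZ² - UZ²) / (2·EU·EZ)
  ∠UEZ = 60°

Step 7: From UB = 7.07, UE = 7, BE = 10, by the inverse law of cosines:
  cos(∠BUE) = (UB² + UE² - BE²) / (2·UB·UE)
  ∠BUE = 90.58°

Step 8: From UY = 25.88, UZ = 13, YZ = 15, by the inverse law of cosines:
  cos(∠YUZ) = (UY² + UZ² - YZ²) / (2·UY·UZ)
  ∠YUZ = 24.19°

Step 9: From YU = 25.88, YZ = 15, UZ = 13, by the inverse law of cosines:
  cos(∠UYZ) = (YU² + YZ² - UZ²) / (2·YU·YZ)
  ∠UYZ = 20.81°

Step 10: From BA = 10.62, BE = 10, AE = 15, by the inverse law of cosines:
  cos(∠ABE) = (BA² + BE² - AE²) / (2·BA·BE)
  ∠ABE = 93.27°

Step 11: From BE = 10, BU = 7.07, EU = 7, by the inverse law of cosines:
  cos(∠EBU) = (BE² + BU² - EU²) / (2·BE·BU)
  ∠EBU = 44.42°

Step 12: From AB = 10.62, AE = 15, BE = 10, by the inverse law of cosines:
  cos(∠BAE) = (AB² + AE² - BE²) / (2·AB·AE)
  ∠BAE = 41.73°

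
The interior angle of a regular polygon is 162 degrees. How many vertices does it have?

The exterior angle is the supplement of the interior angle: 180 - 162 = 18 degrees.
Since the exterior angles of any convex polygon sum to 360 degrees, the number of sides is 360 / 18 = 20.

20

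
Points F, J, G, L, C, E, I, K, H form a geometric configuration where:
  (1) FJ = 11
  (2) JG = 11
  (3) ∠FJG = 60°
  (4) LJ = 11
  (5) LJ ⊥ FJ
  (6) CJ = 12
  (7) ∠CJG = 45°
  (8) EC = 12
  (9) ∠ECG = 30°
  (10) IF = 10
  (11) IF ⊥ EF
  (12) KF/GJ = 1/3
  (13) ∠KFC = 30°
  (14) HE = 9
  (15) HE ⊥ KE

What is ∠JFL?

Step 1: By the law of cosines on triangle FJL: FL² = 11² + 11² − 2·11·11·cos(90°) = 242, so FL = 11·√2.
Step 2: By the inverse law of cosines on triangle JFL: cos(∠JFL) = (11² + (11·√2)² − 11²) / (2·11·11·√2) = 242/342.24 = 0.7071, so ∠JFL = 45°.

Therefore, the measure of angle ∠JFL = 45°.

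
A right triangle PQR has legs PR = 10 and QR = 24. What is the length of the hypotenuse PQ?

In a right triangle, the square of the hypotenuse equals the sum of the squares of the two legs.
The legs are 10 and 24, so the hypotenuse = sqrt(100 + 576) = sqrt(676) = 26.

26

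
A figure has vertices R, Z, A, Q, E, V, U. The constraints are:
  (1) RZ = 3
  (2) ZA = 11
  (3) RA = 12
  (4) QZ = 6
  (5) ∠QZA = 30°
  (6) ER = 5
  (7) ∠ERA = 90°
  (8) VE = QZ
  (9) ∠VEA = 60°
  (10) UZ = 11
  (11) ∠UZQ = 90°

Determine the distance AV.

From the given relations: VE = QZ = 6.
Step 1: By the law of cosines on triangle ERA: EA² = 5² + 12² − 2·5·12·cos(90°) = 169, so EA = 13.
Step 2: By the law of cosines on triangle AEV: AV² = 13² + 6² − 2·13·6·cos(60°) = 127, so AV = √127.

Therefore, the length of AV = √127.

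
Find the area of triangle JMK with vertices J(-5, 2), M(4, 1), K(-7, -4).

Using the Shoelace formula for a triangle:
Area = (1/2)|x0(y1 - y2) + x1(y2 - y0) + x2(y0 - y1)|
Area = (1/2)|-5(1 - -4) + 4(-4 - 2) + -7(2 - 1)|
Area = (1/2)|-25 + -24 + -7|
Area = (1/2)|-56|
Area = (1/2)(56)
Area = 28

28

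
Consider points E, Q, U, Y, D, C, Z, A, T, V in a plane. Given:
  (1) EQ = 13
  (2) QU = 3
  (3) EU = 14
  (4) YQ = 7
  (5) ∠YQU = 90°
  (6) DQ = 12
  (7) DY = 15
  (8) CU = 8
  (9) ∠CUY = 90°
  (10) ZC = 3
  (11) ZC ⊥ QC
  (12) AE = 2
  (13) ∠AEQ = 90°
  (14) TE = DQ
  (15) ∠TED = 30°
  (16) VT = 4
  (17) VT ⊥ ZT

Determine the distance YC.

Step 1: By the law of cosines on triangle UQY: UY² = 3² + 7² − 2·3·7·cos(90°) = 58, so UY = √58.
Step 2: By the law of cosines on triangle YUC: YC² = √58² + 8² − 2·√58·8·cos(90°) = 122, so YC = √122.

Therefore, the length of YC = √122.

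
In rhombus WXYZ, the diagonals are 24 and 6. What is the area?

The diagonals of a rhombus divide it into four right triangles.
Each triangle has legs 24/ 2 = 12 and 6/2 = 3, so each has area (1/2)*12*3 = 18.
Four such triangles give total area = (d1 * d2) / 2 = 72.

72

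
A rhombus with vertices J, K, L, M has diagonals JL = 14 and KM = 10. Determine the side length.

In a rhombus, the diagonals bisect each other perpendicularly, creating four congruent right triangles.
Each triangle has legs 7 (half of 14) and 5 (half of 10).
The hypotenuse of each right triangle is a side of the rhombus:
side = sqrt(7^2 + 5^2) = sqrt(74)

sqrt(74)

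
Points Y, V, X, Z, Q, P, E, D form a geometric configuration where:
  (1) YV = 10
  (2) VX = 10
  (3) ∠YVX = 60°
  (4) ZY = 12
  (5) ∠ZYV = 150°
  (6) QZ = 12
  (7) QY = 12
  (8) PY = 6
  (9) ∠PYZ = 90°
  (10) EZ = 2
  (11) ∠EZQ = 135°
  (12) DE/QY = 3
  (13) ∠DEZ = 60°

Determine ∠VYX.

Step 1: By the law of cosines on triangle YVX: YX² = 10² + 10² − 2·10·10·cos(60°) = 100, so YX = 10.
Step 2: By the inverse law of cosines on triangle VYX: cos(∠VYX) = (10² + 10² − 10²) / (2·10·10) = 100/200 = 0.5, so ∠VYX = 60°.

Therefore, the measure of angle ∠VYX = 60°.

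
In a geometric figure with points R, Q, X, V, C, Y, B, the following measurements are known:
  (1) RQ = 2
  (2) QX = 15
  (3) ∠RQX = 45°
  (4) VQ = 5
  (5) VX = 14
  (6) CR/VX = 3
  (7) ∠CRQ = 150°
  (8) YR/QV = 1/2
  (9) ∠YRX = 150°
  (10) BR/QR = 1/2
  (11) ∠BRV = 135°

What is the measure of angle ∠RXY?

From the given relations: YR = 1/2·QV = 1/2·5 ≈ 2.5.
Step 1: By the law of cosines on triangle XQR: XR² = 15² + 2² − 2·15·2·cos(45°) = 186.57, so XR ≈ 13.66.
Step 2: By the law of cosines on triangle XRY: XY² = 13.66² + 2.5² − 2·13.66·2.5·cos(150°) = 251.97, so XY ≈ 15.87.
Step 3: By the inverse law of cosines on triangle RXY: cos(∠RXY) = (13.66² + 15.87² − 2.5²) / (2·13.66·15.87) = 432.29/433.64 = 0.9969, so ∠RXY = 4.52°.

Therefore, the measure of angle ∠RXY = 4.52°.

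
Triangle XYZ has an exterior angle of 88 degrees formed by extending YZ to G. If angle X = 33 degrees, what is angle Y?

By the exterior angle theorem: exterior angle = sum of remote interior angles.
88 = 33 + angle Y
angle Y = 88 - 33 = 55 degrees

55 degrees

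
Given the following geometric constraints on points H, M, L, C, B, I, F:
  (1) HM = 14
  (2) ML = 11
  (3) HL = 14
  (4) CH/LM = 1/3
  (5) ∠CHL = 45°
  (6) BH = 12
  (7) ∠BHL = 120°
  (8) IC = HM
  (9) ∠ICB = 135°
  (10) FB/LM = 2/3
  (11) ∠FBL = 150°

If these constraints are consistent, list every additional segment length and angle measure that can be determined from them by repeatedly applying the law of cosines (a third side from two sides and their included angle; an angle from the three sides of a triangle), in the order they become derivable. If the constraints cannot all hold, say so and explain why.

The constraints are consistent. Derivable facts, in order:
After 1 step:
- LB = 2·√127
- LC ≈ 11.7
- ∠HLM = 66.87°
- ∠HML = 66.87°
- ∠LHM = 46.26°
After 2 steps:
- LF ≈ 29.12
- ∠BLH = 27.46°
- ∠CLH = 12.81°
- ∠HBL = 32.54°
- ∠HCL = 122.19°
After 3 steps:
- ∠BFL = 22.77°
- ∠BLF = 7.23°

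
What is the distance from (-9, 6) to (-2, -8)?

The horizontal distance is |-2 - -9| = 7 and the vertical distance is |-8 - 6| = 14.
By the Pythagorean theorem, d = sqrt(7^2 + 14^2) = sqrt(245) = 7*sqrt(5).

7*sqrt(5)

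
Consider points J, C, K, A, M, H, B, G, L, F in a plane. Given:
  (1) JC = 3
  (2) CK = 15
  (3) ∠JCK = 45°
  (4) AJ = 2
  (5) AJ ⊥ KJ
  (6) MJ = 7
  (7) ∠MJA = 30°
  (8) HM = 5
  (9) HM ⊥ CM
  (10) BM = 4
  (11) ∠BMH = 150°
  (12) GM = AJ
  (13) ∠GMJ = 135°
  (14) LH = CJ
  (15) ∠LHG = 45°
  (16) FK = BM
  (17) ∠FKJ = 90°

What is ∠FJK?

From the given relations: FK = BM = 4.
Step 1: By the law of cosines on triangle JCK: JK² = 3² + 15² − 2·3·15·cos(45°) = 170.36, so JK ≈ 13.05.
Step 2: By the law of cosines on triangle JKF: JF² = 13.05² + 4² − 2·13.05·4·cos(90°) = 186.36, so JF ≈ 13.65.
Step 3: By the inverse law of cosines on triangle FJK: cos(∠FJK) = (13.65² + 13.05² − 4²) / (2·13.65·13.05) = 340.72/356.36 = 0.9561, so ∠FJK = 17.04°.

Therefore, the measure of angle ∠FJK = 17.04°.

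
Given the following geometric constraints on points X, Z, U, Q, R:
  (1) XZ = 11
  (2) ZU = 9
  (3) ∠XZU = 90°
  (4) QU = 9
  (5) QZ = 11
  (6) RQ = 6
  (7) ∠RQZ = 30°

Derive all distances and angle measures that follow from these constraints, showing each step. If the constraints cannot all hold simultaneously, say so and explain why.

The constraints are consistent.

Step 1: From XZ = 11, ZU = 9, and ∠XZU = 90°, by the law of cosines:
  XU² = XZ² + ZU² - 2·XZ·ZU·cos(90°) = 121 + 81 - 0 = 202
  XU ≈ 14.21

Step 2: From ZQ = 11, QR = 6, and ∠ZQR = 30°, by the law of cosines:
  ZR² = ZQ² + QR² - 2·ZQ·QR·cos(30°) = 121 + 36 - 114.3 = 42.68
  ZR ≈ 6.53

Step 3: From ZQ = 11, ZU = 9, QU = 9, by the inverse law of cosines:
  cos(∠QZU) = (ZQ² + ZU² - QU²) / (2·ZQ·ZU)
  ∠QZU = 52.33°

Step 4: From UQ = 9, UZ = 9, QZ = 11, by the inverse law of cosines:
  cos(∠QUZ) = (UQ² + UZ² - QZ²) / (2·UQ·UZ)
  ∠QUZ = 75.34°

Step 5: From QU = 9, QZ = 11, UZ = 9, by the inverse law of cosines:
  cos(∠UQZ) = (QU² + QZ² - UZ²) / (2·QU·QZ)
  ∠UQZ = 52.33°

Step 6: From XU = 14.21, XZ = 11, UZ = 9, by the inverse law of cosines:
  cos(∠UXZ) = (XU² + XZ² - UZ²) / (2·XU·XZ)
  ∠UXZ = 39.29°

Step 7: From ZQ = 11, ZR = 6.53, QR = 6, by the inverse law of cosines:
  cos(∠QZR) = (ZQ² + ZR² - QR²) / (2·ZQ·ZR)
  ∠QZR = 27.33°

Step 8: From UX = 14.21, UZ = 9, XZ = 11, by the inverse law of cosines:
  cos(∠XUZ) = (UX² + UZ² - XZ²) / (2·UX·UZ)
  ∠XUZ = 50.71°

Step 9: From RQ = 6, RZ = 6.53, QZ = 11, by the inverse law of cosines:
  cos(∠QRZ) = (RQ² + RZ² - QZ²) / (2·RQ·RZ)
  ∠QRZ = 122.67°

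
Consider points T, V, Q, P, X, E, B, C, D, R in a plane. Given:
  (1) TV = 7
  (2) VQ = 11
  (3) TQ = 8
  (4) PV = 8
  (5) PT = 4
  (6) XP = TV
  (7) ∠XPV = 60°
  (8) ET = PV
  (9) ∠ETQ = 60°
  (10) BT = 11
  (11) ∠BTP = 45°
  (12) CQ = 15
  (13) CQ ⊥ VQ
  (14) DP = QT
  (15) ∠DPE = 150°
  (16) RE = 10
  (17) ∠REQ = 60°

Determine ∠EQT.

From the given relations: ET = PV = 8.
Step 1: By the law of cosines on triangle QTE: QE² = 8² + 8² − 2·8·8·cos(60°) = 64, so QE = 8.
Step 2: By the inverse law of cosines on triangle EQT: cos(∠EQT) = (8² + 8² − 8²) / (2·8·8) = 64/128 = 0.5, so ∠EQT = 60°.

Therefore, the measure of angle ∠EQT = 60°.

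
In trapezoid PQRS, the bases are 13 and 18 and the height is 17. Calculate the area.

Area = (13 + 18) * 17 / 2 = 527 / 2 = 527/2

527/2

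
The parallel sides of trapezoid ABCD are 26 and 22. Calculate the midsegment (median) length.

The midsegment (median) of a trapezoid connects the midpoints of the non-parallel sides.
Its length is the average of the two bases: (26 + 22) / 2 = 24.

24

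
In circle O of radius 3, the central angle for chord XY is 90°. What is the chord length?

Chord length = 2r sin(θ/2)
= 2 × 3 × sin(90°/2)
= 2 × 3 × sin(45°)
= 3*sqrt(2)

3*sqrt(2)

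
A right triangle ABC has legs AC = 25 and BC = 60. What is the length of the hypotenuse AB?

AB = sqrt(25^2 + 60^2) = sqrt(4225) = 65

65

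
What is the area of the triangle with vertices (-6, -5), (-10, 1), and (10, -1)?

Shoelace: Area = (1/2)|-6(1--1) + -10(-1--5) + 10(-5-1)| = (1/2)(112) = 56

56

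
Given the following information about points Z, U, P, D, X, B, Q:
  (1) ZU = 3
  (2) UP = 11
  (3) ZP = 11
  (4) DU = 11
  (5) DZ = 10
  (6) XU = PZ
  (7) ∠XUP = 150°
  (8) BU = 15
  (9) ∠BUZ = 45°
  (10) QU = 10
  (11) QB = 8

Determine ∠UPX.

From the given relations: XU = PZ = 11.
Step 1: By the law of cosines on triangle PUX: PX² = 11² + 11² − 2·11·11·cos(150°) = 451.58, so PX ≈ 21.25.
Step 2: By the inverse law of cosines on triangle UPX: cos(∠UPX) = (11² + 21.25² − 11²) / (2·11·21.25) = 451.58/467.51 = 0.9659, so ∠UPX = 15°.

Therefore, the measure of angle ∠UPX = 15°.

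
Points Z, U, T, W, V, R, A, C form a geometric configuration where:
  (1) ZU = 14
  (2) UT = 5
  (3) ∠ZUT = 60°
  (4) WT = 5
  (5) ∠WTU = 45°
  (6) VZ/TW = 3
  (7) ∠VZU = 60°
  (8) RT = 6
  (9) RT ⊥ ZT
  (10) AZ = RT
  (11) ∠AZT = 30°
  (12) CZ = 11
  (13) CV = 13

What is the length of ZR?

Step 1: By the law of cosines on triangle ZUT: ZT² = 14² + 5² − 2·14·5·cos(60°) = 151, so ZT = √151.
Step 2: By the law of cosines on triangle ZTR: ZR² = √151² + 6² − 2·√151·6·cos(90°) = 187, so ZR = √187.

Therefore, the length of ZR = √187.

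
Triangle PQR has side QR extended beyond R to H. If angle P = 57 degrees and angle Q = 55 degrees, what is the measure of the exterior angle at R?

By the exterior angle theorem, an exterior angle of a triangle equals the sum of the two remote interior angles.
Exterior angle = angle P + angle Q
Exterior angle = 57 + 55 = 112 degrees

112 degrees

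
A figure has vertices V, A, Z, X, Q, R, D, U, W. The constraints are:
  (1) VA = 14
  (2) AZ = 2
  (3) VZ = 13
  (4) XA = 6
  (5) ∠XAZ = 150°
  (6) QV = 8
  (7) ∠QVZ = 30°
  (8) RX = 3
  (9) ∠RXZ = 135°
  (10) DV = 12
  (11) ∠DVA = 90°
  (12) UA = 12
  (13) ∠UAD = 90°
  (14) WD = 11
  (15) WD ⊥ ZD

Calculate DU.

Step 1: By the law of cosines on triangle DVA: DA² = 12² + 14² − 2·12·14·cos(90°) = 340, so DA = 2·√85.
Step 2: By the law of cosines on triangle DAU: DU² = (2·√85)² + 12² − 2·2·√85·12·cos(90°) = 484, so DU = 22.

Therefore, the length of DU = 22.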